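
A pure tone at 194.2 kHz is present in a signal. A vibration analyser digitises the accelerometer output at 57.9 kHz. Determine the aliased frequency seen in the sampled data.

194.2 kHz mod fs = 20.5 kHz.
20.5 kHz ≤ fs/2 = 28.95 kHz, appears at 20.5 kHz.

20.5 kHz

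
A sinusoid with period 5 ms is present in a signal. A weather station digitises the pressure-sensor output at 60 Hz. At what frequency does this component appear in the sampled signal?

T = 5 ms → f = 1/T = 200 Hz.
200 Hz mod fs = 20 Hz.
20 Hz ≤ fs/2 = 30 Hz, appears at 20 Hz.

20 Hz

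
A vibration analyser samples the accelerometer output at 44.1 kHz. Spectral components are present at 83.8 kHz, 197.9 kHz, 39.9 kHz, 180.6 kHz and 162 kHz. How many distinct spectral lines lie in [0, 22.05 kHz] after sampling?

4

fs/2 = 22.05 kHz.
83.8 kHz mod fs = 39.7 kHz.
39.7 kHz > fs/2 = 22.05 kHz, folds to fs − 39.7 kHz = 4.4 kHz.
197.9 kHz mod fs = 21.5 kHz.
21.5 kHz ≤ fs/2 = 22.05 kHz, appears at 21.5 kHz.
39.9 kHz > fs/2 = 22.05 kHz, folds to fs − 39.9 kHz = 4.2 kHz.
180.6 kHz mod fs = 4.2 kHz.
4.2 kHz ≤ fs/2 = 22.05 kHz, appears at 4.2 kHz.
162 kHz mod fs = 29.7 kHz.
29.7 kHz > fs/2 = 22.05 kHz, folds to fs − 29.7 kHz = 14.4 kHz.
Distinct values: {4.2 kHz, 4.4 kHz, 14.4 kHz, 21.5 kHz} → 4.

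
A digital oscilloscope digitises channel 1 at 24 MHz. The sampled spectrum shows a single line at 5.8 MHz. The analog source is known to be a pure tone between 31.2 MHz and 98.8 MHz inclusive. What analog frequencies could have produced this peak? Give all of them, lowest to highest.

Frequencies that alias to 5.8 MHz are k·fs ± 5.8 MHz for integer k ≥ 0.
k=0: 5.8 MHz.
k=1: 18.2 MHz, 29.8 MHz.
k=2: 42.2 MHz, 53.8 MHz.
k=3: 66.2 MHz, 77.8 MHz.
k=4: 90.2 MHz, 101.8 MHz.
k=5: 114.2 MHz, 125.8 MHz.
Within [31.2 MHz, 98.8 MHz]: 42.2 MHz, 53.8 MHz, 66.2 MHz, 77.8 MHz, 90.2 MHz.

42.2 MHz, 53.8 MHz, 66.2 MHz, 77.8 MHz, 90.2 MHz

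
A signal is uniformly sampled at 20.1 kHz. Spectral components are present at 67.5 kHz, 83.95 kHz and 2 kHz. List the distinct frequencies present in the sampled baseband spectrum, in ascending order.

fs/2 = 10.05 kHz.
67.5 kHz mod fs = 7.2 kHz.
7.2 kHz ≤ fs/2 = 10.05 kHz, appears at 7.2 kHz.
83.95 kHz mod fs = 3.55 kHz.
3.55 kHz ≤ fs/2 = 10.05 kHz, appears at 3.55 kHz.
2 kHz ≤ fs/2 = 10.05 kHz, passes unchanged.
Distinct values: {2 kHz, 3.55 kHz, 7.2 kHz}.

2 kHz, 3.55 kHz, 7.2 kHz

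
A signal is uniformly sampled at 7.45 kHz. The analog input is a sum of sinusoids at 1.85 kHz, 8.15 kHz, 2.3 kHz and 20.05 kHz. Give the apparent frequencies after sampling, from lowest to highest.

fs/2 = 3.725 kHz.
1.85 kHz ≤ fs/2 = 3.725 kHz, passes unchanged.
8.15 kHz mod fs = 0.7 kHz.
0.7 kHz ≤ fs/2 = 3.725 kHz, appears at 0.7 kHz.
2.3 kHz ≤ fs/2 = 3.725 kHz, passes unchanged.
20.05 kHz mod fs = 5.15 kHz.
5.15 kHz > fs/2 = 3.725 kHz, folds to fs − 5.15 kHz = 2.3 kHz.
Distinct values: {0.7 kHz, 1.85 kHz, 2.3 kHz}.

0.7 kHz, 1.85 kHz, 2.3 kHz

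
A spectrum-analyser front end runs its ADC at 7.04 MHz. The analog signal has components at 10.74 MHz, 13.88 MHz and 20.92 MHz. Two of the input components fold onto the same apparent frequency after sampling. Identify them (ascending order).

13.88 MHz, 20.92 MHz

fs/2 = 3.52 MHz.
10.74 MHz mod fs = 3.7 MHz.
3.7 MHz > fs/2 = 3.52 MHz, folds to fs − 3.7 MHz = 3.34 MHz.
13.88 MHz mod fs = 6.84 MHz.
6.84 MHz > fs/2 = 3.52 MHz, folds to fs − 6.84 MHz = 0.2 MHz.
20.92 MHz mod fs = 6.84 MHz.
6.84 MHz > fs/2 = 3.52 MHz, folds to fs − 6.84 MHz = 0.2 MHz.
13.88 MHz and 20.92 MHz both map to 0.2 MHz.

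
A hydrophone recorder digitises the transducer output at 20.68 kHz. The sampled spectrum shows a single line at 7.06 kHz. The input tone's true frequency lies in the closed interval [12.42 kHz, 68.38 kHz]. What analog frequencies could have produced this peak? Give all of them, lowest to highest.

Frequencies that alias to 7.06 kHz are k·fs ± 7.06 kHz for integer k ≥ 0.
k=0: 7.06 kHz.
k=1: 13.62 kHz, 27.74 kHz.
k=2: 34.3 kHz, 48.42 kHz.
k=3: 54.98 kHz, 69.1 kHz.
k=4: 75.66 kHz, 89.78 kHz.
Within [12.42 kHz, 68.38 kHz]: 13.62 kHz, 27.74 kHz, 34.3 kHz, 48.42 kHz, 54.98 kHz.

13.62 kHz, 27.74 kHz, 34.3 kHz, 48.42 kHz, 54.98 kHz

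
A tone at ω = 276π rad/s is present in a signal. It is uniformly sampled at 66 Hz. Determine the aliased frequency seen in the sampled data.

6 Hz

ω = 276π rad/s → f = ω/(2π) = 138 Hz.
138 Hz mod fs = 6 Hz.
6 Hz ≤ fs/2 = 33 Hz, appears at 6 Hz.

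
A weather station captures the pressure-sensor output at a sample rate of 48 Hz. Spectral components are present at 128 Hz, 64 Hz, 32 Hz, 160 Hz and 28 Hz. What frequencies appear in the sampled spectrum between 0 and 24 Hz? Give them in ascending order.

fs/2 = 24 Hz.
128 Hz mod fs = 32 Hz.
32 Hz > fs/2 = 24 Hz, folds to fs − 32 Hz = 16 Hz.
64 Hz mod fs = 16 Hz.
16 Hz ≤ fs/2 = 24 Hz, appears at 16 Hz.
32 Hz > fs/2 = 24 Hz, folds to fs − 32 Hz = 16 Hz.
160 Hz mod fs = 16 Hz.
16 Hz ≤ fs/2 = 24 Hz, appears at 16 Hz.
28 Hz > fs/2 = 24 Hz, folds to fs − 28 Hz = 20 Hz.
Distinct values: {16 Hz, 20 Hz}.

16 Hz, 20 Hz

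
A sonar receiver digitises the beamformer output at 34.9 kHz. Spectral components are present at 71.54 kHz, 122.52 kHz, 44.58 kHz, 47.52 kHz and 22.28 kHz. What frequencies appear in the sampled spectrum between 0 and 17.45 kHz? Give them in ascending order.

fs/2 = 17.45 kHz.
71.54 kHz mod fs = 1.74 kHz.
1.74 kHz ≤ fs/2 = 17.45 kHz, appears at 1.74 kHz.
122.52 kHz mod fs = 17.82 kHz.
17.82 kHz > fs/2 = 17.45 kHz, folds to fs − 17.82 kHz = 17.08 kHz.
44.58 kHz mod fs = 9.68 kHz.
9.68 kHz ≤ fs/2 = 17.45 kHz, appears at 9.68 kHz.
47.52 kHz mod fs = 12.62 kHz.
12.62 kHz ≤ fs/2 = 17.45 kHz, appears at 12.62 kHz.
22.28 kHz > fs/2 = 17.45 kHz, folds to fs − 22.28 kHz = 12.62 kHz.
Distinct values: {1.74 kHz, 9.68 kHz, 12.62 kHz, 17.08 kHz}.

1.74 kHz, 9.68 kHz, 12.62 kHz, 17.08 kHz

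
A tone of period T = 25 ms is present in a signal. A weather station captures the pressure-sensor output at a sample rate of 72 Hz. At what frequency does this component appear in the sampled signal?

32 Hz

T = 25 ms → f = 1/T = 40 Hz.
40 Hz > fs/2 = 36 Hz, folds to fs − 40 Hz = 32 Hz.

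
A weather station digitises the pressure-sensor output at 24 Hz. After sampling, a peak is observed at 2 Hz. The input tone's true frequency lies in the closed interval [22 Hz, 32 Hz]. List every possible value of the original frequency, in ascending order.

22 Hz, 26 Hz

Frequencies that alias to 2 Hz are k·fs ± 2 Hz for integer k ≥ 0.
k=0: 2 Hz.
k=1: 22 Hz, 26 Hz.
k=2: 46 Hz, 50 Hz.
Within [22 Hz, 32 Hz]: 22 Hz, 26 Hz.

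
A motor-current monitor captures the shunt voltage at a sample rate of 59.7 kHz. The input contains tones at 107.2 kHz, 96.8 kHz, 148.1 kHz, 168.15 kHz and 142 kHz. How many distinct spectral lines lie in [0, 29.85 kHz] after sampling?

fs/2 = 29.85 kHz.
107.2 kHz mod fs = 47.5 kHz.
47.5 kHz > fs/2 = 29.85 kHz, folds to fs − 47.5 kHz = 12.2 kHz.
96.8 kHz mod fs = 37.1 kHz.
37.1 kHz > fs/2 = 29.85 kHz, folds to fs − 37.1 kHz = 22.6 kHz.
148.1 kHz mod fs = 28.7 kHz.
28.7 kHz ≤ fs/2 = 29.85 kHz, appears at 28.7 kHz.
168.15 kHz mod fs = 48.75 kHz.
48.75 kHz > fs/2 = 29.85 kHz, folds to fs − 48.75 kHz = 10.95 kHz.
142 kHz mod fs = 22.6 kHz.
22.6 kHz ≤ fs/2 = 29.85 kHz, appears at 22.6 kHz.
Distinct values: {10.95 kHz, 12.2 kHz, 22.6 kHz, 28.7 kHz} → 4.

4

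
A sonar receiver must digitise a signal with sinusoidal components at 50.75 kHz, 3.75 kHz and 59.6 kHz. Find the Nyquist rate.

Highest-frequency component: 59.6 kHz.
Nyquist rate = 2 × 59.6 kHz = 119.2 kHz.

119.2 kHz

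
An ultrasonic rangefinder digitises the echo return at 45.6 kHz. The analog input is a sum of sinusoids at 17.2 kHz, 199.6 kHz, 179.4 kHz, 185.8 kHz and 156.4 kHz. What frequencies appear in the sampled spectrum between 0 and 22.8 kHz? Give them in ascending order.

fs/2 = 22.8 kHz.
17.2 kHz ≤ fs/2 = 22.8 kHz, passes unchanged.
199.6 kHz mod fs = 17.2 kHz.
17.2 kHz ≤ fs/2 = 22.8 kHz, appears at 17.2 kHz.
179.4 kHz mod fs = 42.6 kHz.
42.6 kHz > fs/2 = 22.8 kHz, folds to fs − 42.6 kHz = 3 kHz.
185.8 kHz mod fs = 3.4 kHz.
3.4 kHz ≤ fs/2 = 22.8 kHz, appears at 3.4 kHz.
156.4 kHz mod fs = 19.6 kHz.
19.6 kHz ≤ fs/2 = 22.8 kHz, appears at 19.6 kHz.
Distinct values: {3 kHz, 3.4 kHz, 17.2 kHz, 19.6 kHz}.

3 kHz, 3.4 kHz, 17.2 kHz, 19.6 kHz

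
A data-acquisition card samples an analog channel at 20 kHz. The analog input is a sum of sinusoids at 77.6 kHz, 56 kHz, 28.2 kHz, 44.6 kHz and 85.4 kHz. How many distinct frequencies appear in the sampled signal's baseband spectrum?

5

fs/2 = 10 kHz.
77.6 kHz mod fs = 17.6 kHz.
17.6 kHz > fs/2 = 10 kHz, folds to fs − 17.6 kHz = 2.4 kHz.
56 kHz mod fs = 16 kHz.
16 kHz > fs/2 = 10 kHz, folds to fs − 16 kHz = 4 kHz.
28.2 kHz mod fs = 8.2 kHz.
8.2 kHz ≤ fs/2 = 10 kHz, appears at 8.2 kHz.
44.6 kHz mod fs = 4.6 kHz.
4.6 kHz ≤ fs/2 = 10 kHz, appears at 4.6 kHz.
85.4 kHz mod fs = 5.4 kHz.
5.4 kHz ≤ fs/2 = 10 kHz, appears at 5.4 kHz.
Distinct values: {2.4 kHz, 4 kHz, 4.6 kHz, 5.4 kHz, 8.2 kHz} → 5.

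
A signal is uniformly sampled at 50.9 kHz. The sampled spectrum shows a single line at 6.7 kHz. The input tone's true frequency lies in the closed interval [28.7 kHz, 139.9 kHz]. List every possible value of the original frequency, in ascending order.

44.2 kHz, 57.6 kHz, 95.1 kHz, 108.5 kHz

Frequencies that alias to 6.7 kHz are k·fs ± 6.7 kHz for integer k ≥ 0.
k=0: 6.7 kHz.
k=1: 44.2 kHz, 57.6 kHz.
k=2: 95.1 kHz, 108.5 kHz.
k=3: 146 kHz, 159.4 kHz.
Within [28.7 kHz, 139.9 kHz]: 44.2 kHz, 57.6 kHz, 95.1 kHz, 108.5 kHz.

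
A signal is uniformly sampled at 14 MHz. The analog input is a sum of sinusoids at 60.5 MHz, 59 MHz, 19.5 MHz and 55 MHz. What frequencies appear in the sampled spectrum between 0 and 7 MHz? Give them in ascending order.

1 MHz, 3 MHz, 4.5 MHz, 5.5 MHz

fs/2 = 7 MHz.
60.5 MHz mod fs = 4.5 MHz.
4.5 MHz ≤ fs/2 = 7 MHz, appears at 4.5 MHz.
59 MHz mod fs = 3 MHz.
3 MHz ≤ fs/2 = 7 MHz, appears at 3 MHz.
19.5 MHz mod fs = 5.5 MHz.
5.5 MHz ≤ fs/2 = 7 MHz, appears at 5.5 MHz.
55 MHz mod fs = 13 MHz.
13 MHz > fs/2 = 7 MHz, folds to fs − 13 MHz = 1 MHz.
Distinct values: {1 MHz, 3 MHz, 4.5 MHz, 5.5 MHz}.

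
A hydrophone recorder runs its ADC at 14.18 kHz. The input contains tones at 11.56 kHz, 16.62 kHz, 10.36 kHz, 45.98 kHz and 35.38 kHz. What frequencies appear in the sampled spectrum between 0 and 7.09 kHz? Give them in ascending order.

fs/2 = 7.09 kHz.
11.56 kHz > fs/2 = 7.09 kHz, folds to fs − 11.56 kHz = 2.62 kHz.
16.62 kHz mod fs = 2.44 kHz.
2.44 kHz ≤ fs/2 = 7.09 kHz, appears at 2.44 kHz.
10.36 kHz > fs/2 = 7.09 kHz, folds to fs − 10.36 kHz = 3.82 kHz.
45.98 kHz mod fs = 3.44 kHz.
3.44 kHz ≤ fs/2 = 7.09 kHz, appears at 3.44 kHz.
35.38 kHz mod fs = 7.02 kHz.
7.02 kHz ≤ fs/2 = 7.09 kHz, appears at 7.02 kHz.
Distinct values: {2.44 kHz, 2.62 kHz, 3.44 kHz, 3.82 kHz, 7.02 kHz}.

2.44 kHz, 2.62 kHz, 3.44 kHz, 3.82 kHz, 7.02 kHz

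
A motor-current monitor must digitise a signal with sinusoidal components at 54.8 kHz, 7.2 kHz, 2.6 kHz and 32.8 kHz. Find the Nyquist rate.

Highest-frequency component: 54.8 kHz.
Nyquist rate = 2 × 54.8 kHz = 109.6 kHz.

109.6 kHz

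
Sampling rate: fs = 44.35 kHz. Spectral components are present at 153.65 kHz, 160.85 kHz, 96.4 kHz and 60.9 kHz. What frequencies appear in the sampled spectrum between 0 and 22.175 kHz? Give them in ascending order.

7.7 kHz, 16.55 kHz, 20.6 kHz

fs/2 = 22.175 kHz.
153.65 kHz mod fs = 20.6 kHz.
20.6 kHz ≤ fs/2 = 22.175 kHz, appears at 20.6 kHz.
160.85 kHz mod fs = 27.8 kHz.
27.8 kHz > fs/2 = 22.175 kHz, folds to fs − 27.8 kHz = 16.55 kHz.
96.4 kHz mod fs = 7.7 kHz.
7.7 kHz ≤ fs/2 = 22.175 kHz, appears at 7.7 kHz.
60.9 kHz mod fs = 16.55 kHz.
16.55 kHz ≤ fs/2 = 22.175 kHz, appears at 16.55 kHz.
Distinct values: {7.7 kHz, 16.55 kHz, 20.6 kHz}.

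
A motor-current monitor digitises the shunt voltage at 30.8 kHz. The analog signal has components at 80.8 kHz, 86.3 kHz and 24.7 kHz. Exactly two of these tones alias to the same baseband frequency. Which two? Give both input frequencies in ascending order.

24.7 kHz, 86.3 kHz

fs/2 = 15.4 kHz.
80.8 kHz mod fs = 19.2 kHz.
19.2 kHz > fs/2 = 15.4 kHz, folds to fs − 19.2 kHz = 11.6 kHz.
86.3 kHz mod fs = 24.7 kHz.
24.7 kHz > fs/2 = 15.4 kHz, folds to fs − 24.7 kHz = 6.1 kHz.
24.7 kHz > fs/2 = 15.4 kHz, folds to fs − 24.7 kHz = 6.1 kHz.
24.7 kHz and 86.3 kHz both map to 6.1 kHz.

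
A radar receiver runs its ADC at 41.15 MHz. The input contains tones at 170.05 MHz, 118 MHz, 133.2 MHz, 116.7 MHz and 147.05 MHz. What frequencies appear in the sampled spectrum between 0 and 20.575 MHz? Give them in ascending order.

fs/2 = 20.575 MHz.
170.05 MHz mod fs = 5.45 MHz.
5.45 MHz ≤ fs/2 = 20.575 MHz, appears at 5.45 MHz.
118 MHz mod fs = 35.7 MHz.
35.7 MHz > fs/2 = 20.575 MHz, folds to fs − 35.7 MHz = 5.45 MHz.
133.2 MHz mod fs = 9.75 MHz.
9.75 MHz ≤ fs/2 = 20.575 MHz, appears at 9.75 MHz.
116.7 MHz mod fs = 34.4 MHz.
34.4 MHz > fs/2 = 20.575 MHz, folds to fs − 34.4 MHz = 6.75 MHz.
147.05 MHz mod fs = 23.6 MHz.
23.6 MHz > fs/2 = 20.575 MHz, folds to fs − 23.6 MHz = 17.55 MHz.
Distinct values: {5.45 MHz, 6.75 MHz, 9.75 MHz, 17.55 MHz}.

5.45 MHz, 6.75 MHz, 9.75 MHz, 17.55 MHz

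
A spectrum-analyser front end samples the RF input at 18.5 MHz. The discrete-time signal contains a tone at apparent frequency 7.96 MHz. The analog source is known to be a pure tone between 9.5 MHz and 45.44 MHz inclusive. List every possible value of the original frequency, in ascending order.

Frequencies that alias to 7.96 MHz are k·fs ± 7.96 MHz for integer k ≥ 0.
k=0: 7.96 MHz.
k=1: 10.54 MHz, 26.46 MHz.
k=2: 29.04 MHz, 44.96 MHz.
k=3: 47.54 MHz, 63.46 MHz.
Within [9.5 MHz, 45.44 MHz]: 10.54 MHz, 26.46 MHz, 29.04 MHz, 44.96 MHz.

10.54 MHz, 26.46 MHz, 29.04 MHz, 44.96 MHz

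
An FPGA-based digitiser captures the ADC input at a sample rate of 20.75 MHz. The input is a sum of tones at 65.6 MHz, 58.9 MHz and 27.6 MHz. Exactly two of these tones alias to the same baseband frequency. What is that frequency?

fs/2 = 10.375 MHz.
65.6 MHz mod fs = 3.35 MHz.
3.35 MHz ≤ fs/2 = 10.375 MHz, appears at 3.35 MHz.
58.9 MHz mod fs = 17.4 MHz.
17.4 MHz > fs/2 = 10.375 MHz, folds to fs − 17.4 MHz = 3.35 MHz.
27.6 MHz mod fs = 6.85 MHz.
6.85 MHz ≤ fs/2 = 10.375 MHz, appears at 6.85 MHz.
58.9 MHz and 65.6 MHz both map to 3.35 MHz.

3.35 MHz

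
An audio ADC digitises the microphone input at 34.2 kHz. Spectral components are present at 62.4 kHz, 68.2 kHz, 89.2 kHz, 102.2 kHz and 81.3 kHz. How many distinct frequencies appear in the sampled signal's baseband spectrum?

5

fs/2 = 17.1 kHz.
62.4 kHz mod fs = 28.2 kHz.
28.2 kHz > fs/2 = 17.1 kHz, folds to fs − 28.2 kHz = 6 kHz.
68.2 kHz mod fs = 34 kHz.
34 kHz > fs/2 = 17.1 kHz, folds to fs − 34 kHz = 0.2 kHz.
89.2 kHz mod fs = 20.8 kHz.
20.8 kHz > fs/2 = 17.1 kHz, folds to fs − 20.8 kHz = 13.4 kHz.
102.2 kHz mod fs = 33.8 kHz.
33.8 kHz > fs/2 = 17.1 kHz, folds to fs − 33.8 kHz = 0.4 kHz.
81.3 kHz mod fs = 12.9 kHz.
12.9 kHz ≤ fs/2 = 17.1 kHz, appears at 12.9 kHz.
Distinct values: {0.2 kHz, 0.4 kHz, 6 kHz, 12.9 kHz, 13.4 kHz} → 5.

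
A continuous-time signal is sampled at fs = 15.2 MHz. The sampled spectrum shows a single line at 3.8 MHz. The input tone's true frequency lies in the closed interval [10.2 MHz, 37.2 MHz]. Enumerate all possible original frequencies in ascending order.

11.4 MHz, 19 MHz, 26.6 MHz, 34.2 MHz

Frequencies that alias to 3.8 MHz are k·fs ± 3.8 MHz for integer k ≥ 0.
k=0: 3.8 MHz.
k=1: 11.4 MHz, 19 MHz.
k=2: 26.6 MHz, 34.2 MHz.
k=3: 41.8 MHz, 49.4 MHz.
Within [10.2 MHz, 37.2 MHz]: 11.4 MHz, 19 MHz, 26.6 MHz, 34.2 MHz.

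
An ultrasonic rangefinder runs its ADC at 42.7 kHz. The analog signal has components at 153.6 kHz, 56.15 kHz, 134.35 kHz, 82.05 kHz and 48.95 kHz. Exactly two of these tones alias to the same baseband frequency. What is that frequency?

6.25 kHz

fs/2 = 21.35 kHz.
153.6 kHz mod fs = 25.5 kHz.
25.5 kHz > fs/2 = 21.35 kHz, folds to fs − 25.5 kHz = 17.2 kHz.
56.15 kHz mod fs = 13.45 kHz.
13.45 kHz ≤ fs/2 = 21.35 kHz, appears at 13.45 kHz.
134.35 kHz mod fs = 6.25 kHz.
6.25 kHz ≤ fs/2 = 21.35 kHz, appears at 6.25 kHz.
82.05 kHz mod fs = 39.35 kHz.
39.35 kHz > fs/2 = 21.35 kHz, folds to fs − 39.35 kHz = 3.35 kHz.
48.95 kHz mod fs = 6.25 kHz.
6.25 kHz ≤ fs/2 = 21.35 kHz, appears at 6.25 kHz.
48.95 kHz and 134.35 kHz both map to 6.25 kHz.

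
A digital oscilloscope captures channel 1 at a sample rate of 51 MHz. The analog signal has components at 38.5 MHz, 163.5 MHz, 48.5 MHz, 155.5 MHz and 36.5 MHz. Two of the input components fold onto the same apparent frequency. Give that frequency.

fs/2 = 25.5 MHz.
38.5 MHz > fs/2 = 25.5 MHz, folds to fs − 38.5 MHz = 12.5 MHz.
163.5 MHz mod fs = 10.5 MHz.
10.5 MHz ≤ fs/2 = 25.5 MHz, appears at 10.5 MHz.
48.5 MHz > fs/2 = 25.5 MHz, folds to fs − 48.5 MHz = 2.5 MHz.
155.5 MHz mod fs = 2.5 MHz.
2.5 MHz ≤ fs/2 = 25.5 MHz, appears at 2.5 MHz.
36.5 MHz > fs/2 = 25.5 MHz, folds to fs − 36.5 MHz = 14.5 MHz.
48.5 MHz and 155.5 MHz both map to 2.5 MHz.

2.5 MHz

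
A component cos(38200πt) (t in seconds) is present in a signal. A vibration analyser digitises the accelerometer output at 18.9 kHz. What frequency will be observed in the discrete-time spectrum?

ω = 38200π rad/s → f = ω/(2π) = 19100 Hz = 19.1 kHz.
19.1 kHz mod fs = 0.2 kHz.
0.2 kHz ≤ fs/2 = 9.45 kHz, appears at 0.2 kHz.

0.2 kHz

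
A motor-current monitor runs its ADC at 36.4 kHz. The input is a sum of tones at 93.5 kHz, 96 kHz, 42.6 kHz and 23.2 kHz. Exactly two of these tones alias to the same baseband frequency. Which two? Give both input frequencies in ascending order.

23.2 kHz, 96 kHz

fs/2 = 18.2 kHz.
93.5 kHz mod fs = 20.7 kHz.
20.7 kHz > fs/2 = 18.2 kHz, folds to fs − 20.7 kHz = 15.7 kHz.
96 kHz mod fs = 23.2 kHz.
23.2 kHz > fs/2 = 18.2 kHz, folds to fs − 23.2 kHz = 13.2 kHz.
42.6 kHz mod fs = 6.2 kHz.
6.2 kHz ≤ fs/2 = 18.2 kHz, appears at 6.2 kHz.
23.2 kHz > fs/2 = 18.2 kHz, folds to fs − 23.2 kHz = 13.2 kHz.
23.2 kHz and 96 kHz both map to 13.2 kHz.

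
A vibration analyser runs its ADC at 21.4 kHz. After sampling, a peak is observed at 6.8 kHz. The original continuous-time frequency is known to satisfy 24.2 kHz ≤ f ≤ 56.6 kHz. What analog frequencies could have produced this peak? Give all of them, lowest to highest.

Frequencies that alias to 6.8 kHz are k·fs ± 6.8 kHz for integer k ≥ 0.
k=0: 6.8 kHz.
k=1: 14.6 kHz, 28.2 kHz.
k=2: 36 kHz, 49.6 kHz.
k=3: 57.4 kHz, 71 kHz.
Within [24.2 kHz, 56.6 kHz]: 28.2 kHz, 36 kHz, 49.6 kHz.

28.2 kHz, 36 kHz, 49.6 kHz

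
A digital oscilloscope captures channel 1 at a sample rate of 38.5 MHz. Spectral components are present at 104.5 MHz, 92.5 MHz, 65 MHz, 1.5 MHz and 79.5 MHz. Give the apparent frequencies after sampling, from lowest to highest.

1.5 MHz, 2.5 MHz, 11 MHz, 12 MHz, 15.5 MHz

fs/2 = 19.25 MHz.
104.5 MHz mod fs = 27.5 MHz.
27.5 MHz > fs/2 = 19.25 MHz, folds to fs − 27.5 MHz = 11 MHz.
92.5 MHz mod fs = 15.5 MHz.
15.5 MHz ≤ fs/2 = 19.25 MHz, appears at 15.5 MHz.
65 MHz mod fs = 26.5 MHz.
26.5 MHz > fs/2 = 19.25 MHz, folds to fs − 26.5 MHz = 12 MHz.
1.5 MHz ≤ fs/2 = 19.25 MHz, passes unchanged.
79.5 MHz mod fs = 2.5 MHz.
2.5 MHz ≤ fs/2 = 19.25 MHz, appears at 2.5 MHz.
Distinct values: {1.5 MHz, 2.5 MHz, 11 MHz, 12 MHz, 15.5 MHz}.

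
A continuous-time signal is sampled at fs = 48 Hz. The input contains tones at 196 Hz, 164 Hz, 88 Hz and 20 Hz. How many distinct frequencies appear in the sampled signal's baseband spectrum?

3

fs/2 = 24 Hz.
196 Hz mod fs = 4 Hz.
4 Hz ≤ fs/2 = 24 Hz, appears at 4 Hz.
164 Hz mod fs = 20 Hz.
20 Hz ≤ fs/2 = 24 Hz, appears at 20 Hz.
88 Hz mod fs = 40 Hz.
40 Hz > fs/2 = 24 Hz, folds to fs − 40 Hz = 8 Hz.
20 Hz ≤ fs/2 = 24 Hz, passes unchanged.
Distinct values: {4 Hz, 8 Hz, 20 Hz} → 3.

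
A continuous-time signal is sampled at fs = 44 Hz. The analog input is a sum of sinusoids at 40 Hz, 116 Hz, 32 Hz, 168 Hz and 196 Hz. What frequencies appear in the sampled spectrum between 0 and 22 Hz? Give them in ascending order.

4 Hz, 8 Hz, 12 Hz, 16 Hz, 20 Hz

fs/2 = 22 Hz.
40 Hz > fs/2 = 22 Hz, folds to fs − 40 Hz = 4 Hz.
116 Hz mod fs = 28 Hz.
28 Hz > fs/2 = 22 Hz, folds to fs − 28 Hz = 16 Hz.
32 Hz > fs/2 = 22 Hz, folds to fs − 32 Hz = 12 Hz.
168 Hz mod fs = 36 Hz.
36 Hz > fs/2 = 22 Hz, folds to fs − 36 Hz = 8 Hz.
196 Hz mod fs = 20 Hz.
20 Hz ≤ fs/2 = 22 Hz, appears at 20 Hz.
Distinct values: {4 Hz, 8 Hz, 12 Hz, 16 Hz, 20 Hz}.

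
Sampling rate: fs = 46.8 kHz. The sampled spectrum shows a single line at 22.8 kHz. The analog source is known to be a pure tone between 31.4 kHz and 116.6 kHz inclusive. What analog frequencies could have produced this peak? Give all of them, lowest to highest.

Frequencies that alias to 22.8 kHz are k·fs ± 22.8 kHz for integer k ≥ 0.
k=0: 22.8 kHz.
k=1: 24 kHz, 69.6 kHz.
k=2: 70.8 kHz, 116.4 kHz.
k=3: 117.6 kHz, 163.2 kHz.
Within [31.4 kHz, 116.6 kHz]: 69.6 kHz, 70.8 kHz, 116.4 kHz.

69.6 kHz, 70.8 kHz, 116.4 kHz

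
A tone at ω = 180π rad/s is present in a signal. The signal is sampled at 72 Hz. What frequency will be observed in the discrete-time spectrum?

ω = 180π rad/s → f = ω/(2π) = 90 Hz.
90 Hz mod fs = 18 Hz.
18 Hz ≤ fs/2 = 36 Hz, appears at 18 Hz.

18 Hz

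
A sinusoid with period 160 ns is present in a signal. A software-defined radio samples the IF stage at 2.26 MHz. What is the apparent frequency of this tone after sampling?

0.53 MHz

T = 160 ns → f = 1/T = 6.25 MHz.
6.25 MHz mod fs = 1.73 MHz.
1.73 MHz > fs/2 = 1.13 MHz, folds to fs − 1.73 MHz = 0.53 MHz.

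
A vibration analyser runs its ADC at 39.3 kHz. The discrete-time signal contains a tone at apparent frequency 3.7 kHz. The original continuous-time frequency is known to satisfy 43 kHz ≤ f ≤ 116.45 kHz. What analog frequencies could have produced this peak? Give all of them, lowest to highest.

Frequencies that alias to 3.7 kHz are k·fs ± 3.7 kHz for integer k ≥ 0.
k=0: 3.7 kHz.
k=1: 35.6 kHz, 43 kHz.
k=2: 74.9 kHz, 82.3 kHz.
k=3: 114.2 kHz, 121.6 kHz.
k=4: 153.5 kHz, 160.9 kHz.
Within [43 kHz, 116.45 kHz]: 43 kHz, 74.9 kHz, 82.3 kHz, 114.2 kHz.

43 kHz, 74.9 kHz, 82.3 kHz, 114.2 kHz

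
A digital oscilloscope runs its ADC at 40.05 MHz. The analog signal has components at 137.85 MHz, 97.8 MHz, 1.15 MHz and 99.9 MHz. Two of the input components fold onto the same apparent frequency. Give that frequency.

fs/2 = 20.025 MHz.
137.85 MHz mod fs = 17.7 MHz.
17.7 MHz ≤ fs/2 = 20.025 MHz, appears at 17.7 MHz.
97.8 MHz mod fs = 17.7 MHz.
17.7 MHz ≤ fs/2 = 20.025 MHz, appears at 17.7 MHz.
1.15 MHz ≤ fs/2 = 20.025 MHz, passes unchanged.
99.9 MHz mod fs = 19.8 MHz.
19.8 MHz ≤ fs/2 = 20.025 MHz, appears at 19.8 MHz.
97.8 MHz and 137.85 MHz both map to 17.7 MHz.

17.7 MHz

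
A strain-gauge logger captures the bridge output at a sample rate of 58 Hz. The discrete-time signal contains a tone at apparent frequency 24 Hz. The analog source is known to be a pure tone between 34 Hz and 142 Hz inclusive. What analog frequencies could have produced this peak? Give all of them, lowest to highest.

Frequencies that alias to 24 Hz are k·fs ± 24 Hz for integer k ≥ 0.
k=0: 24 Hz.
k=1: 34 Hz, 82 Hz.
k=2: 92 Hz, 140 Hz.
k=3: 150 Hz, 198 Hz.
Within [34 Hz, 142 Hz]: 34 Hz, 82 Hz, 92 Hz, 140 Hz.

34 Hz, 82 Hz, 92 Hz, 140 Hz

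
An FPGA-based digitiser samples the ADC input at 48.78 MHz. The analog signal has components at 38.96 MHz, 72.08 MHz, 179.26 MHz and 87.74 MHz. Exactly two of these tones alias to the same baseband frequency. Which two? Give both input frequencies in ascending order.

fs/2 = 24.39 MHz.
38.96 MHz > fs/2 = 24.39 MHz, folds to fs − 38.96 MHz = 9.82 MHz.
72.08 MHz mod fs = 23.3 MHz.
23.3 MHz ≤ fs/2 = 24.39 MHz, appears at 23.3 MHz.
179.26 MHz mod fs = 32.92 MHz.
32.92 MHz > fs/2 = 24.39 MHz, folds to fs − 32.92 MHz = 15.86 MHz.
87.74 MHz mod fs = 38.96 MHz.
38.96 MHz > fs/2 = 24.39 MHz, folds to fs − 38.96 MHz = 9.82 MHz.
38.96 MHz and 87.74 MHz both map to 9.82 MHz.

38.96 MHz, 87.74 MHz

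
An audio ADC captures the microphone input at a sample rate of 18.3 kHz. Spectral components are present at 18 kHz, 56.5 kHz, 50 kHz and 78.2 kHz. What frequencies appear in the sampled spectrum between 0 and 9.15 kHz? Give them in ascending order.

0.3 kHz, 1.6 kHz, 4.9 kHz, 5 kHz

fs/2 = 9.15 kHz.
18 kHz > fs/2 = 9.15 kHz, folds to fs − 18 kHz = 0.3 kHz.
56.5 kHz mod fs = 1.6 kHz.
1.6 kHz ≤ fs/2 = 9.15 kHz, appears at 1.6 kHz.
50 kHz mod fs = 13.4 kHz.
13.4 kHz > fs/2 = 9.15 kHz, folds to fs − 13.4 kHz = 4.9 kHz.
78.2 kHz mod fs = 5 kHz.
5 kHz ≤ fs/2 = 9.15 kHz, appears at 5 kHz.
Distinct values: {0.3 kHz, 1.6 kHz, 4.9 kHz, 5 kHz}.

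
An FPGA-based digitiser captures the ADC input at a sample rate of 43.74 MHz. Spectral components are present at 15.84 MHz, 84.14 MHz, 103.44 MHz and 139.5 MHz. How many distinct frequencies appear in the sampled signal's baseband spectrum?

4

fs/2 = 21.87 MHz.
15.84 MHz ≤ fs/2 = 21.87 MHz, passes unchanged.
84.14 MHz mod fs = 40.4 MHz.
40.4 MHz > fs/2 = 21.87 MHz, folds to fs − 40.4 MHz = 3.34 MHz.
103.44 MHz mod fs = 15.96 MHz.
15.96 MHz ≤ fs/2 = 21.87 MHz, appears at 15.96 MHz.
139.5 MHz mod fs = 8.28 MHz.
8.28 MHz ≤ fs/2 = 21.87 MHz, appears at 8.28 MHz.
Distinct values: {3.34 MHz, 8.28 MHz, 15.84 MHz, 15.96 MHz} → 4.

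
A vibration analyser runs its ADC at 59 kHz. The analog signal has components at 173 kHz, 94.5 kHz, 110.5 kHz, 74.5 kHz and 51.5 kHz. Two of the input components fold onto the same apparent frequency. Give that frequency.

fs/2 = 29.5 kHz.
173 kHz mod fs = 55 kHz.
55 kHz > fs/2 = 29.5 kHz, folds to fs − 55 kHz = 4 kHz.
94.5 kHz mod fs = 35.5 kHz.
35.5 kHz > fs/2 = 29.5 kHz, folds to fs − 35.5 kHz = 23.5 kHz.
110.5 kHz mod fs = 51.5 kHz.
51.5 kHz > fs/2 = 29.5 kHz, folds to fs − 51.5 kHz = 7.5 kHz.
74.5 kHz mod fs = 15.5 kHz.
15.5 kHz ≤ fs/2 = 29.5 kHz, appears at 15.5 kHz.
51.5 kHz > fs/2 = 29.5 kHz, folds to fs − 51.5 kHz = 7.5 kHz.
51.5 kHz and 110.5 kHz both map to 7.5 kHz.

7.5 kHz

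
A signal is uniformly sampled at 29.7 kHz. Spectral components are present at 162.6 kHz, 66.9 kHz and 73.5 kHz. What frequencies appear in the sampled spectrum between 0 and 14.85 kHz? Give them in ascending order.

7.5 kHz, 14.1 kHz

fs/2 = 14.85 kHz.
162.6 kHz mod fs = 14.1 kHz.
14.1 kHz ≤ fs/2 = 14.85 kHz, appears at 14.1 kHz.
66.9 kHz mod fs = 7.5 kHz.
7.5 kHz ≤ fs/2 = 14.85 kHz, appears at 7.5 kHz.
73.5 kHz mod fs = 14.1 kHz.
14.1 kHz ≤ fs/2 = 14.85 kHz, appears at 14.1 kHz.
Distinct values: {7.5 kHz, 14.1 kHz}.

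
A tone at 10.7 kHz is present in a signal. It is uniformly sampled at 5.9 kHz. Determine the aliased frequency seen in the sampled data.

1.1 kHz

10.7 kHz mod fs = 4.8 kHz.
4.8 kHz > fs/2 = 2.95 kHz, folds to fs − 4.8 kHz = 1.1 kHz.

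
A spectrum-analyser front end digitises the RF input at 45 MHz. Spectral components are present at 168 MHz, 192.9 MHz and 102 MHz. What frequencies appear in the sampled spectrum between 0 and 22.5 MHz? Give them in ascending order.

fs/2 = 22.5 MHz.
168 MHz mod fs = 33 MHz.
33 MHz > fs/2 = 22.5 MHz, folds to fs − 33 MHz = 12 MHz.
192.9 MHz mod fs = 12.9 MHz.
12.9 MHz ≤ fs/2 = 22.5 MHz, appears at 12.9 MHz.
102 MHz mod fs = 12 MHz.
12 MHz ≤ fs/2 = 22.5 MHz, appears at 12 MHz.
Distinct values: {12 MHz, 12.9 MHz}.

12 MHz, 12.9 MHz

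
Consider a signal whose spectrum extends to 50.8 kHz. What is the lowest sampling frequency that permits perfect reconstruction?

101.6 kHz

Nyquist rate = 2 × 50.8 kHz = 101.6 kHz.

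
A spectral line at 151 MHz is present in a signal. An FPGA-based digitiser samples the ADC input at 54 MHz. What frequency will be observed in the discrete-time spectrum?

11 MHz

151 MHz mod fs = 43 MHz.
43 MHz > fs/2 = 27 MHz, folds to fs − 43 MHz = 11 MHz.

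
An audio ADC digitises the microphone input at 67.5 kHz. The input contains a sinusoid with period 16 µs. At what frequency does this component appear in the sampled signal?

T = 16 µs → f = 1/T = 62.5 kHz.
62.5 kHz > fs/2 = 33.75 kHz, folds to fs − 62.5 kHz = 5 kHz.

5 kHz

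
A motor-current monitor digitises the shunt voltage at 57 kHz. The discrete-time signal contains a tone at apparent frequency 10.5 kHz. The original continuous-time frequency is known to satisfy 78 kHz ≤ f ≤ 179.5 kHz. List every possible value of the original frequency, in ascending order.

Frequencies that alias to 10.5 kHz are k·fs ± 10.5 kHz for integer k ≥ 0.
k=0: 10.5 kHz.
k=1: 46.5 kHz, 67.5 kHz.
k=2: 103.5 kHz, 124.5 kHz.
k=3: 160.5 kHz, 181.5 kHz.
k=4: 217.5 kHz, 238.5 kHz.
Within [78 kHz, 179.5 kHz]: 103.5 kHz, 124.5 kHz, 160.5 kHz.

103.5 kHz, 124.5 kHz, 160.5 kHz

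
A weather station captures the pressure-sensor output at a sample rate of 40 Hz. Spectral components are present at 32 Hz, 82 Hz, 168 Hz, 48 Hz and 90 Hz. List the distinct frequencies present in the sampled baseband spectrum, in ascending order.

fs/2 = 20 Hz.
32 Hz > fs/2 = 20 Hz, folds to fs − 32 Hz = 8 Hz.
82 Hz mod fs = 2 Hz.
2 Hz ≤ fs/2 = 20 Hz, appears at 2 Hz.
168 Hz mod fs = 8 Hz.
8 Hz ≤ fs/2 = 20 Hz, appears at 8 Hz.
48 Hz mod fs = 8 Hz.
8 Hz ≤ fs/2 = 20 Hz, appears at 8 Hz.
90 Hz mod fs = 10 Hz.
10 Hz ≤ fs/2 = 20 Hz, appears at 10 Hz.
Distinct values: {2 Hz, 8 Hz, 10 Hz}.

2 Hz, 8 Hz, 10 Hz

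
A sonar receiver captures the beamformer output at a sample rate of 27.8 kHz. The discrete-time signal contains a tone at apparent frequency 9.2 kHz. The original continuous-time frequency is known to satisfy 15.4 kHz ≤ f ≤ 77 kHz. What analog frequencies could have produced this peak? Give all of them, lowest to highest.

Frequencies that alias to 9.2 kHz are k·fs ± 9.2 kHz for integer k ≥ 0.
k=0: 9.2 kHz.
k=1: 18.6 kHz, 37 kHz.
k=2: 46.4 kHz, 64.8 kHz.
k=3: 74.2 kHz, 92.6 kHz.
k=4: 102 kHz, 120.4 kHz.
Within [15.4 kHz, 77 kHz]: 18.6 kHz, 37 kHz, 46.4 kHz, 64.8 kHz, 74.2 kHz.

18.6 kHz, 37 kHz, 46.4 kHz, 64.8 kHz, 74.2 kHz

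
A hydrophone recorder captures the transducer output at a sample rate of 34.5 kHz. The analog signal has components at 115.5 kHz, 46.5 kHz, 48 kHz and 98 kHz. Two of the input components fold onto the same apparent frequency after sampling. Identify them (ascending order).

fs/2 = 17.25 kHz.
115.5 kHz mod fs = 12 kHz.
12 kHz ≤ fs/2 = 17.25 kHz, appears at 12 kHz.
46.5 kHz mod fs = 12 kHz.
12 kHz ≤ fs/2 = 17.25 kHz, appears at 12 kHz.
48 kHz mod fs = 13.5 kHz.
13.5 kHz ≤ fs/2 = 17.25 kHz, appears at 13.5 kHz.
98 kHz mod fs = 29 kHz.
29 kHz > fs/2 = 17.25 kHz, folds to fs − 29 kHz = 5.5 kHz.
46.5 kHz and 115.5 kHz both map to 12 kHz.

46.5 kHz, 115.5 kHz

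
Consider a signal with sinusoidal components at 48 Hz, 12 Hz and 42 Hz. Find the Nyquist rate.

Highest-frequency component: 48 Hz.
Nyquist rate = 2 × 48 Hz = 96 Hz.

96 Hz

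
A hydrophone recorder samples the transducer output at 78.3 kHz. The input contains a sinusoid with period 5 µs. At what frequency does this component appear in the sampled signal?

34.9 kHz

T = 5 µs → f = 1/T = 200 kHz.
200 kHz mod fs = 43.4 kHz.
43.4 kHz > fs/2 = 39.15 kHz, folds to fs − 43.4 kHz = 34.9 kHz.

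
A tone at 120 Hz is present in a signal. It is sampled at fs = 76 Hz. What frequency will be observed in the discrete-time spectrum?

120 Hz mod fs = 44 Hz.
44 Hz > fs/2 = 38 Hz, folds to fs − 44 Hz = 32 Hz.

32 Hz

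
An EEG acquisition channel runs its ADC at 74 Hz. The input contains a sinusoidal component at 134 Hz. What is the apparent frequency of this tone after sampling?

134 Hz mod fs = 60 Hz.
60 Hz > fs/2 = 37 Hz, folds to fs − 60 Hz = 14 Hz.

14 Hz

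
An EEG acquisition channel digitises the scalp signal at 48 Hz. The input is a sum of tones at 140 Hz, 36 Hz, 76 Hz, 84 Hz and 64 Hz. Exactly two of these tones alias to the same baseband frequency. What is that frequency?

fs/2 = 24 Hz.
140 Hz mod fs = 44 Hz.
44 Hz > fs/2 = 24 Hz, folds to fs − 44 Hz = 4 Hz.
36 Hz > fs/2 = 24 Hz, folds to fs − 36 Hz = 12 Hz.
76 Hz mod fs = 28 Hz.
28 Hz > fs/2 = 24 Hz, folds to fs − 28 Hz = 20 Hz.
84 Hz mod fs = 36 Hz.
36 Hz > fs/2 = 24 Hz, folds to fs − 36 Hz = 12 Hz.
64 Hz mod fs = 16 Hz.
16 Hz ≤ fs/2 = 24 Hz, appears at 16 Hz.
36 Hz and 84 Hz both map to 12 Hz.

12 Hz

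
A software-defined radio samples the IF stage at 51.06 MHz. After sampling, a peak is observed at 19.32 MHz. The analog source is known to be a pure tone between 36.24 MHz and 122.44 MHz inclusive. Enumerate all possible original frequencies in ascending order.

70.38 MHz, 82.8 MHz, 121.44 MHz

Frequencies that alias to 19.32 MHz are k·fs ± 19.32 MHz for integer k ≥ 0.
k=0: 19.32 MHz.
k=1: 31.74 MHz, 70.38 MHz.
k=2: 82.8 MHz, 121.44 MHz.
k=3: 133.86 MHz, 172.5 MHz.
Within [36.24 MHz, 122.44 MHz]: 70.38 MHz, 82.8 MHz, 121.44 MHz.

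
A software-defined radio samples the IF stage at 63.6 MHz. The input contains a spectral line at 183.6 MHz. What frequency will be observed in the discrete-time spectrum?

183.6 MHz mod fs = 56.4 MHz.
56.4 MHz > fs/2 = 31.8 MHz, folds to fs − 56.4 MHz = 7.2 MHz.

7.2 MHz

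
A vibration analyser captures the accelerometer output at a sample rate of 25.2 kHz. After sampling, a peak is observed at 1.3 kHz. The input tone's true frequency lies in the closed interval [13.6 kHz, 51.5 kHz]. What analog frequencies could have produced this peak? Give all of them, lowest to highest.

23.9 kHz, 26.5 kHz, 49.1 kHz

Frequencies that alias to 1.3 kHz are k·fs ± 1.3 kHz for integer k ≥ 0.
k=0: 1.3 kHz.
k=1: 23.9 kHz, 26.5 kHz.
k=2: 49.1 kHz, 51.7 kHz.
k=3: 74.3 kHz, 76.9 kHz.
Within [13.6 kHz, 51.5 kHz]: 23.9 kHz, 26.5 kHz, 49.1 kHz.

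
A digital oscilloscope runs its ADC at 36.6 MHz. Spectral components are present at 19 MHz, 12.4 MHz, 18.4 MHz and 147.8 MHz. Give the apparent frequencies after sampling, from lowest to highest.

fs/2 = 18.3 MHz.
19 MHz > fs/2 = 18.3 MHz, folds to fs − 19 MHz = 17.6 MHz.
12.4 MHz ≤ fs/2 = 18.3 MHz, passes unchanged.
18.4 MHz > fs/2 = 18.3 MHz, folds to fs − 18.4 MHz = 18.2 MHz.
147.8 MHz mod fs = 1.4 MHz.
1.4 MHz ≤ fs/2 = 18.3 MHz, appears at 1.4 MHz.
Distinct values: {1.4 MHz, 12.4 MHz, 17.6 MHz, 18.2 MHz}.

1.4 MHz, 12.4 MHz, 17.6 MHz, 18.2 MHz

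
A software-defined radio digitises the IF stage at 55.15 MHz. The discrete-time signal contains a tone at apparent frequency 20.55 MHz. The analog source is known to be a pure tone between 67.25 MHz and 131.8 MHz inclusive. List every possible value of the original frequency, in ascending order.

75.7 MHz, 89.75 MHz, 130.85 MHz

Frequencies that alias to 20.55 MHz are k·fs ± 20.55 MHz for integer k ≥ 0.
k=0: 20.55 MHz.
k=1: 34.6 MHz, 75.7 MHz.
k=2: 89.75 MHz, 130.85 MHz.
k=3: 144.9 MHz, 186 MHz.
Within [67.25 MHz, 131.8 MHz]: 75.7 MHz, 89.75 MHz, 130.85 MHz.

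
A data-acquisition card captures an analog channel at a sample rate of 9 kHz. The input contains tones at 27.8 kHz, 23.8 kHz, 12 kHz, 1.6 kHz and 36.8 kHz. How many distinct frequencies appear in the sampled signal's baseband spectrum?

4

fs/2 = 4.5 kHz.
27.8 kHz mod fs = 0.8 kHz.
0.8 kHz ≤ fs/2 = 4.5 kHz, appears at 0.8 kHz.
23.8 kHz mod fs = 5.8 kHz.
5.8 kHz > fs/2 = 4.5 kHz, folds to fs − 5.8 kHz = 3.2 kHz.
12 kHz mod fs = 3 kHz.
3 kHz ≤ fs/2 = 4.5 kHz, appears at 3 kHz.
1.6 kHz ≤ fs/2 = 4.5 kHz, passes unchanged.
36.8 kHz mod fs = 0.8 kHz.
0.8 kHz ≤ fs/2 = 4.5 kHz, appears at 0.8 kHz.
Distinct values: {0.8 kHz, 1.6 kHz, 3 kHz, 3.2 kHz} → 4.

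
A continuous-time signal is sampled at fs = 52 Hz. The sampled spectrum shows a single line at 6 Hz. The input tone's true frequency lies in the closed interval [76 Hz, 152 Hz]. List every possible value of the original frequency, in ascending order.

Frequencies that alias to 6 Hz are k·fs ± 6 Hz for integer k ≥ 0.
k=0: 6 Hz.
k=1: 46 Hz, 58 Hz.
k=2: 98 Hz, 110 Hz.
k=3: 150 Hz, 162 Hz.
k=4: 202 Hz, 214 Hz.
Within [76 Hz, 152 Hz]: 98 Hz, 110 Hz, 150 Hz.

98 Hz, 110 Hz, 150 Hz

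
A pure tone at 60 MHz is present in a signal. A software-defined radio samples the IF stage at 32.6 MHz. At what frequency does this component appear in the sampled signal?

60 MHz mod fs = 27.4 MHz.
27.4 MHz > fs/2 = 16.3 MHz, folds to fs − 27.4 MHz = 5.2 MHz.

5.2 MHz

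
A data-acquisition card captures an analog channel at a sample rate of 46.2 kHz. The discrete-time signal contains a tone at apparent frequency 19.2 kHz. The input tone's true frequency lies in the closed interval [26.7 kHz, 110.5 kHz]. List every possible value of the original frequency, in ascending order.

Frequencies that alias to 19.2 kHz are k·fs ± 19.2 kHz for integer k ≥ 0.
k=0: 19.2 kHz.
k=1: 27 kHz, 65.4 kHz.
k=2: 73.2 kHz, 111.6 kHz.
k=3: 119.4 kHz, 157.8 kHz.
Within [26.7 kHz, 110.5 kHz]: 27 kHz, 65.4 kHz, 73.2 kHz.

27 kHz, 65.4 kHz, 73.2 kHz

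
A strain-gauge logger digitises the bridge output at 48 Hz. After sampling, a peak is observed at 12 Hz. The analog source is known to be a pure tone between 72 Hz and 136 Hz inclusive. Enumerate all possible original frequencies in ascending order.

Frequencies that alias to 12 Hz are k·fs ± 12 Hz for integer k ≥ 0.
k=0: 12 Hz.
k=1: 36 Hz, 60 Hz.
k=2: 84 Hz, 108 Hz.
k=3: 132 Hz, 156 Hz.
k=4: 180 Hz, 204 Hz.
Within [72 Hz, 136 Hz]: 84 Hz, 108 Hz, 132 Hz.

84 Hz, 108 Hz, 132 Hz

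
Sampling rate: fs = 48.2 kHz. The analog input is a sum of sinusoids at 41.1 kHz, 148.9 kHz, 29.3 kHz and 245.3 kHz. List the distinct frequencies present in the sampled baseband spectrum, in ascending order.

4.3 kHz, 7.1 kHz, 18.9 kHz

fs/2 = 24.1 kHz.
41.1 kHz > fs/2 = 24.1 kHz, folds to fs − 41.1 kHz = 7.1 kHz.
148.9 kHz mod fs = 4.3 kHz.
4.3 kHz ≤ fs/2 = 24.1 kHz, appears at 4.3 kHz.
29.3 kHz > fs/2 = 24.1 kHz, folds to fs − 29.3 kHz = 18.9 kHz.
245.3 kHz mod fs = 4.3 kHz.
4.3 kHz ≤ fs/2 = 24.1 kHz, appears at 4.3 kHz.
Distinct values: {4.3 kHz, 7.1 kHz, 18.9 kHz}.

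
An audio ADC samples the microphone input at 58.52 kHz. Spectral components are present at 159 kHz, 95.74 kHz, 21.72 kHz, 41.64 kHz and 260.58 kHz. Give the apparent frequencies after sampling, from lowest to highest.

16.56 kHz, 16.88 kHz, 21.3 kHz, 21.72 kHz, 26.5 kHz

fs/2 = 29.26 kHz.
159 kHz mod fs = 41.96 kHz.
41.96 kHz > fs/2 = 29.26 kHz, folds to fs − 41.96 kHz = 16.56 kHz.
95.74 kHz mod fs = 37.22 kHz.
37.22 kHz > fs/2 = 29.26 kHz, folds to fs − 37.22 kHz = 21.3 kHz.
21.72 kHz ≤ fs/2 = 29.26 kHz, passes unchanged.
41.64 kHz > fs/2 = 29.26 kHz, folds to fs − 41.64 kHz = 16.88 kHz.
260.58 kHz mod fs = 26.5 kHz.
26.5 kHz ≤ fs/2 = 29.26 kHz, appears at 26.5 kHz.
Distinct values: {16.56 kHz, 16.88 kHz, 21.3 kHz, 21.72 kHz, 26.5 kHz}.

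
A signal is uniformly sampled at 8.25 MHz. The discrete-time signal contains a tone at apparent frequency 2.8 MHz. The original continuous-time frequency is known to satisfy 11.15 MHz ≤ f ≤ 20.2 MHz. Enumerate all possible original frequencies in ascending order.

Frequencies that alias to 2.8 MHz are k·fs ± 2.8 MHz for integer k ≥ 0.
k=0: 2.8 MHz.
k=1: 5.45 MHz, 11.05 MHz.
k=2: 13.7 MHz, 19.3 MHz.
k=3: 21.95 MHz, 27.55 MHz.
Within [11.15 MHz, 20.2 MHz]: 13.7 MHz, 19.3 MHz.

13.7 MHz, 19.3 MHz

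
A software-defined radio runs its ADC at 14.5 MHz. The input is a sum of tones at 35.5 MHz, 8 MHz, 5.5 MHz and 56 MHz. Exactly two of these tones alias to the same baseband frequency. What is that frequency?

fs/2 = 7.25 MHz.
35.5 MHz mod fs = 6.5 MHz.
6.5 MHz ≤ fs/2 = 7.25 MHz, appears at 6.5 MHz.
8 MHz > fs/2 = 7.25 MHz, folds to fs − 8 MHz = 6.5 MHz.
5.5 MHz ≤ fs/2 = 7.25 MHz, passes unchanged.
56 MHz mod fs = 12.5 MHz.
12.5 MHz > fs/2 = 7.25 MHz, folds to fs − 12.5 MHz = 2 MHz.
8 MHz and 35.5 MHz both map to 6.5 MHz.

6.5 MHz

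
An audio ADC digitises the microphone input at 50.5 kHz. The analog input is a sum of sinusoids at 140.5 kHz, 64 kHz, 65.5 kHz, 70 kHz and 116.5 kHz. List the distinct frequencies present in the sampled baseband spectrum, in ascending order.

11 kHz, 13.5 kHz, 15 kHz, 15.5 kHz, 19.5 kHz

fs/2 = 25.25 kHz.
140.5 kHz mod fs = 39.5 kHz.
39.5 kHz > fs/2 = 25.25 kHz, folds to fs − 39.5 kHz = 11 kHz.
64 kHz mod fs = 13.5 kHz.
13.5 kHz ≤ fs/2 = 25.25 kHz, appears at 13.5 kHz.
65.5 kHz mod fs = 15 kHz.
15 kHz ≤ fs/2 = 25.25 kHz, appears at 15 kHz.
70 kHz mod fs = 19.5 kHz.
19.5 kHz ≤ fs/2 = 25.25 kHz, appears at 19.5 kHz.
116.5 kHz mod fs = 15.5 kHz.
15.5 kHz ≤ fs/2 = 25.25 kHz, appears at 15.5 kHz.
Distinct values: {11 kHz, 13.5 kHz, 15 kHz, 15.5 kHz, 19.5 kHz}.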